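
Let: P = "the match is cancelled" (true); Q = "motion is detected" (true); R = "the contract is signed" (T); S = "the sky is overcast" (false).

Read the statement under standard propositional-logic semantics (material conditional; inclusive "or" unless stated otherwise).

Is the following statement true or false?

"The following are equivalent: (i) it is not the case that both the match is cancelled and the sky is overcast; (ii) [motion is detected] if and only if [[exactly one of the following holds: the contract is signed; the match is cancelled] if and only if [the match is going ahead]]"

True.

Formalization: (P ↑ S) ↔ (Q ↔ ((R ⊕ P) ↔ ¬P))

P ↑ S = T ↑ F = T
R ⊕ P = T ⊕ T = F
¬P = ¬T = F
(R ⊕ P) ↔ ¬P = F ↔ F = T
Q ↔ ((R ⊕ P) ↔ ¬P) = T ↔ T = T
(P ↑ S) ↔ (Q ↔ ((R ⊕ P) ↔ ¬P)) = T ↔ T = T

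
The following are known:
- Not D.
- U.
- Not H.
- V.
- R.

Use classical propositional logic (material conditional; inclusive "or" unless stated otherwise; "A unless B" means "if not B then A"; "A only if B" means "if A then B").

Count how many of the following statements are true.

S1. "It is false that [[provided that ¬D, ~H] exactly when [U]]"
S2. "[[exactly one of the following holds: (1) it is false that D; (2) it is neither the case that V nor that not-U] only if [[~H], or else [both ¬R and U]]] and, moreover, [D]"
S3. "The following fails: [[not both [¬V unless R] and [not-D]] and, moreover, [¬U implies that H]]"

1

S1: Parsed as ¬((¬D → ¬H) ↔ U)

¬D = ¬F = T
¬H = ¬F = T
¬D → ¬H = T → T = T
(¬D → ¬H) ↔ U = T ↔ T = T
¬((¬D → ¬H) ↔ U) = ¬T = F
Hence S1 is false.

S2: This is ((¬D ⊕ (V ↓ ¬U)) → (¬H ∨ (¬R ∧ U))) ∧ D.

¬D = ¬F = T
¬U = ¬T = F
V ↓ ¬U = T ↓ F = F
¬D ⊕ (V ↓ ¬U) = T ⊕ F = T
¬H = ¬F = T
¬R = ¬T = F
¬R ∧ U = F ∧ T = F
¬H ∨ (¬R ∧ U) = T ∨ F = T
(¬D ⊕ (V ↓ ¬U)) → (¬H ∨ (¬R ∧ U)) = T → T = T
((¬D ⊕ (V ↓ ¬U)) → (¬H ∨ (¬R ∧ U))) ∧ D = T ∧ F = F
Thus S2 is false.

S3: This is ¬(((¬V ∨ R) ↑ ¬D) ∧ (¬U → H)).

¬V = ¬T = F
¬V ∨ R = F ∨ T = T
¬D = ¬F = T
(¬V ∨ R) ↑ ¬D = T ↑ T = F
¬U = ¬T = F
¬U → H = F → F = T
((¬V ∨ R) ↑ ¬D) ∧ (¬U → H) = F ∧ T = F
¬(((¬V ∨ R) ↑ ¬D) ∧ (¬U → H)) = ¬F = T
Thus S3 is true.

True statements: 1 (S3).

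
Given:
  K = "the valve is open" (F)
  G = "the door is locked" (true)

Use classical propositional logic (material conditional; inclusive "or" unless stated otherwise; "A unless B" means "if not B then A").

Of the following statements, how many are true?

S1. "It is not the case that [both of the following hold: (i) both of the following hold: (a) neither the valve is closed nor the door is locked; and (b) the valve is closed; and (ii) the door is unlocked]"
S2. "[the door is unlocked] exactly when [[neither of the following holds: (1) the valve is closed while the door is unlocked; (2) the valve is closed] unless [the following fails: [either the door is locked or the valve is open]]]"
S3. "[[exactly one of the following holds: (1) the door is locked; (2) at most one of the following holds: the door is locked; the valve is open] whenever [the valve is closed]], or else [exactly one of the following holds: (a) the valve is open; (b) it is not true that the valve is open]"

S1: Formalization: ¬(((¬K ↓ G) ∧ ¬K) ∧ ¬G)

¬K = ¬F = T
¬K ↓ G = T ↓ T = F
¬K = ¬F = T
(¬K ↓ G) ∧ ¬K = F ∧ T = F
¬G = ¬T = F
((¬K ↓ G) ∧ ¬K) ∧ ¬G = F ∧ F = F
¬(((¬K ↓ G) ∧ ¬K) ∧ ¬G) = ¬F = T
So S1 is true.

S2: Formalization: ¬G ↔ (((¬K ∧ ¬G) ↓ ¬K) ∨ ¬(G ∨ K))

¬G = ¬T = F
¬K = ¬F = T
¬G = ¬T = F
¬K ∧ ¬G = T ∧ F = F
¬K = ¬F = T
(¬K ∧ ¬G) ↓ ¬K = F ↓ T = F
G ∨ K = T ∨ F = T
¬(G ∨ K) = ¬T = F
((¬K ∧ ¬G) ↓ ¬K) ∨ ¬(G ∨ K) = F ∨ F = F
¬G ↔ (((¬K ∧ ¬G) ↓ ¬K) ∨ ¬(G ∨ K)) = F ↔ F = T
Hence S2 is true.

S3: Formalization: (¬K → (G ⊕ (G ↑ K))) ∨ (K ⊕ ¬K)

¬K = ¬F = T
G ↑ K = T ↑ F = T
G ⊕ (G ↑ K) = T ⊕ T = F
¬K → (G ⊕ (G ↑ K)) = T → F = F
¬K = ¬F = T
K ⊕ ¬K = F ⊕ T = T
(¬K → (G ⊕ (G ↑ K))) ∨ (K ⊕ ¬K) = F ∨ T = T
Hence S3 is true.

3 of the 3 statements are true.

3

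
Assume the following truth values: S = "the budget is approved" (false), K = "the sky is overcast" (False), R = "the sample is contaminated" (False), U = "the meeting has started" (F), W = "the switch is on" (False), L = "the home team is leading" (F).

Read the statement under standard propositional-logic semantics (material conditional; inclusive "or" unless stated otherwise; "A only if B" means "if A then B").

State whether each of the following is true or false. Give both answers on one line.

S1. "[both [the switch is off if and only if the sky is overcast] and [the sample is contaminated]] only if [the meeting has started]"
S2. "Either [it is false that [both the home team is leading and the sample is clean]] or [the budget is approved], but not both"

S1: Parsed as ((¬W ↔ K) ∧ R) → U

¬W = ¬F = T
¬W ↔ K = T ↔ F = F
(¬W ↔ K) ∧ R = F ∧ F = F
((¬W ↔ K) ∧ R) → U = F → F = T
Hence S1 is true.

S2: Formalization: ¬(L ∧ ¬R) ⊕ S

¬R = ¬F = T
L ∧ ¬R = F ∧ T = F
¬(L ∧ ¬R) = ¬F = T
¬(L ∧ ¬R) ⊕ S = T ⊕ F = T
Hence S2 is true.

S1 True / S2 True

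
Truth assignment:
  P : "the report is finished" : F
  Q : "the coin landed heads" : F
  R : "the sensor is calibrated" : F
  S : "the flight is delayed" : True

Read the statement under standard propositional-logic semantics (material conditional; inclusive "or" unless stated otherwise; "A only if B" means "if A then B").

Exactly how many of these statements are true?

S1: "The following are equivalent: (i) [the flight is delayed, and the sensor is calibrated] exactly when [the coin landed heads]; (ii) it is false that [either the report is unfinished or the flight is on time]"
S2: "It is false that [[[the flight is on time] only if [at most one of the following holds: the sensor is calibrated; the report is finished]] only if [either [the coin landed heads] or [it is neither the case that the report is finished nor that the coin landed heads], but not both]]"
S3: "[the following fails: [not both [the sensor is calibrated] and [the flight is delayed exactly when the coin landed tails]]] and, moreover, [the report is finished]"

S1: This is ((S ∧ R) ↔ Q) ↔ ¬(¬P ∨ ¬S).

S ∧ R = T ∧ F = F
(S ∧ R) ↔ Q = F ↔ F = T
¬P = ¬F = T
¬S = ¬T = F
¬P ∨ ¬S = T ∨ F = T
¬(¬P ∨ ¬S) = ¬T = F
((S ∧ R) ↔ Q) ↔ ¬(¬P ∨ ¬S) = T ↔ F = F
Thus S1 is false.

S2: Parsed as ¬((¬S → (R ↑ P)) → (Q ⊕ (P ↓ Q)))

¬S = ¬T = F
R ↑ P = F ↑ F = T
¬S → (R ↑ P) = F → T = T
P ↓ Q = F ↓ F = T
Q ⊕ (P ↓ Q) = F ⊕ T = T
(¬S → (R ↑ P)) → (Q ⊕ (P ↓ Q)) = T → T = T
¬((¬S → (R ↑ P)) → (Q ⊕ (P ↓ Q))) = ¬T = F
Thus S2 is false.

S3: Parsed as ¬(R ↑ (S ↔ ¬Q)) ∧ P

¬Q = ¬F = T
S ↔ ¬Q = T ↔ T = T
R ↑ (S ↔ ¬Q) = F ↑ T = T
¬(R ↑ (S ↔ ¬Q)) = ¬T = F
¬(R ↑ (S ↔ ¬Q)) ∧ P = F ∧ F = F
Hence S3 is false.

0 of the 3 statements are true (none).

0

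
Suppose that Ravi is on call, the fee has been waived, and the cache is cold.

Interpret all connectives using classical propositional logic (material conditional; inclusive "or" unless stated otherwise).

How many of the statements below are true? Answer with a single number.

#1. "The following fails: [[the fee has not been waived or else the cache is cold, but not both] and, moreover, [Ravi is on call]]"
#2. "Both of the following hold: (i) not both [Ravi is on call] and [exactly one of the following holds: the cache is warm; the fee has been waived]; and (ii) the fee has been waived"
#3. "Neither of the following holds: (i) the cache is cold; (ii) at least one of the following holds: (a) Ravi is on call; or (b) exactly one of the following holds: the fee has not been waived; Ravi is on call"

0

Let Q = "the fee has been waived" (T), R = "the cache is warm" (F), P = "Ravi is on call" (T).

#1: This is ¬((¬Q ⊕ ¬R) ∧ P).

¬Q = ¬T = F
¬R = ¬F = T
¬Q ⊕ ¬R = F ⊕ T = T
(¬Q ⊕ ¬R) ∧ P = T ∧ T = T
¬((¬Q ⊕ ¬R) ∧ P) = ¬T = F
So #1 is false.

#2: In symbols: (P ↑ (R ⊕ Q)) ∧ Q

R ⊕ Q = F ⊕ T = T
P ↑ (R ⊕ Q) = T ↑ T = F
(P ↑ (R ⊕ Q)) ∧ Q = F ∧ T = F
Thus #2 is false.

#3: In symbols: ¬R ↓ (P ∨ (¬Q ⊕ P))

¬R = ¬F = T
¬Q = ¬T = F
¬Q ⊕ P = F ⊕ T = T
P ∨ (¬Q ⊕ P) = T ∨ T = T
¬R ↓ (P ∨ (¬Q ⊕ P)) = T ↓ T = F
So #3 is false.

Count: 0.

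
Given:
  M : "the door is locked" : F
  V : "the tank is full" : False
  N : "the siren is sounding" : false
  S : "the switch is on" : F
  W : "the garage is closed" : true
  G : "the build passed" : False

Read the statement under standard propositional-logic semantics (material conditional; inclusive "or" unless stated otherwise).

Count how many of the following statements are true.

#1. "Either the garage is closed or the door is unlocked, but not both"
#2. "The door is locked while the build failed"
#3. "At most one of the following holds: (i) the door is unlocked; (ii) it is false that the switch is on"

0

#1: In symbols: W xor not M

not M = not False = True
W xor not M = True xor True = False
Thus #1 is false.

#2: In symbols: M and not G

not G = not False = True
M and not G = False and True = False
So #2 is false.

#3: In symbols: not M nand not S

not M = not False = True
not S = not False = True
not M nand not S = True nand True = False
So #3 is false.

True statements: 0 (none).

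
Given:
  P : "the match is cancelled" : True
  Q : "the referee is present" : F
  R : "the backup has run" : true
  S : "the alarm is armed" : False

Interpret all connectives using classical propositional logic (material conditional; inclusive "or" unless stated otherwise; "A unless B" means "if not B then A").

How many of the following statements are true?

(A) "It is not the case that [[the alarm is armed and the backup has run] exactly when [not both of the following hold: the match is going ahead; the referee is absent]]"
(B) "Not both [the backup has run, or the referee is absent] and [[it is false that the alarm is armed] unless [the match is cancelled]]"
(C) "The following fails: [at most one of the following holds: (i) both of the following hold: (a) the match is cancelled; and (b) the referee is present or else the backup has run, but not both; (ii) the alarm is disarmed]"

(A): Parsed as ~((S & R) <-> (~P nand ~Q))

S & R = F & T = F
~P = ~T = F
~Q = ~F = T
~P nand ~Q = F nand T = T
(S & R) <-> (~P nand ~Q) = F <-> T = F
~((S & R) <-> (~P nand ~Q)) = ~F = T
Hence (A) is true.

(B): This is (R | ~Q) nand (~S | P).

~Q = ~F = T
R | ~Q = T | T = T
~S = ~F = T
~S | P = T | T = T
(R | ~Q) nand (~S | P) = T nand T = F
Hence (B) is false.

(C): Formalization: ~((P & (Q xor R)) nand ~S)

Q xor R = F xor T = T
P & (Q xor R) = T & T = T
~S = ~F = T
(P & (Q xor R)) nand ~S = T nand T = F
~((P & (Q xor R)) nand ~S) = ~F = T
Thus (C) is true.

2 of the 3 statements are true.

2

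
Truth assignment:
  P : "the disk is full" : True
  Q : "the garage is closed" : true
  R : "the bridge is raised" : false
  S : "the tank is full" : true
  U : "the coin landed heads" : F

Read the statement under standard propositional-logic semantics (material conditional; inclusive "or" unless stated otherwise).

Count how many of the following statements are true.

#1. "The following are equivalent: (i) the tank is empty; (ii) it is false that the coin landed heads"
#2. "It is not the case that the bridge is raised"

1

#1: Formalization: ¬S ↔ ¬U

¬S = ¬T = F
¬U = ¬F = T
¬S ↔ ¬U = F ↔ T = F
Hence #1 is false.

#2: This is ¬R.

¬R = ¬F = T
Thus #2 is true.

True statements: 1 (#2).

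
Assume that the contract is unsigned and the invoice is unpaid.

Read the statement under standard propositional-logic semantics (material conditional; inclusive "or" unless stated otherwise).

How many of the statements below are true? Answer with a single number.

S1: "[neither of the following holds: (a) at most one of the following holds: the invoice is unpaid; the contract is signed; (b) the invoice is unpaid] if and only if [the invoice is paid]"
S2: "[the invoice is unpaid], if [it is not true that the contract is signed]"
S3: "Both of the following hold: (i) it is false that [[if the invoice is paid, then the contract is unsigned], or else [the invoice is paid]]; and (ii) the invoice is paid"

2

Let M = "the invoice is paid" (F), L = "the contract is signed" (F).

S1: Formalization: ((¬M ↑ L) ↓ ¬M) ↔ M

¬M = ¬F = T
¬M ↑ L = T ↑ F = T
¬M = ¬F = T
(¬M ↑ L) ↓ ¬M = T ↓ T = F
((¬M ↑ L) ↓ ¬M) ↔ M = F ↔ F = T
Thus S1 is true.

S2: Parsed as ¬L → ¬M

¬L = ¬F = T
¬M = ¬F = T
¬L → ¬M = T → T = T
So S2 is true.

S3: Parsed as ¬((M → ¬L) ∨ M) ∧ M

¬L = ¬F = T
M → ¬L = F → T = T
(M → ¬L) ∨ M = T ∨ F = T
¬((M → ¬L) ∨ M) = ¬T = F
¬((M → ¬L) ∨ M) ∧ M = F ∧ F = F
Hence S3 is false.

Count: 2.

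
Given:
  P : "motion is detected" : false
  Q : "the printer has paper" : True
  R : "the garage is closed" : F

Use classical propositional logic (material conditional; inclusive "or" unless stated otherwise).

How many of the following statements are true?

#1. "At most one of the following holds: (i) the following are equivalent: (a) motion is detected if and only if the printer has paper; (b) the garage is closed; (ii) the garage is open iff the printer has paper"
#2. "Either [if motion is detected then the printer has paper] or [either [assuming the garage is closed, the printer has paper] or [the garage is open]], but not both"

0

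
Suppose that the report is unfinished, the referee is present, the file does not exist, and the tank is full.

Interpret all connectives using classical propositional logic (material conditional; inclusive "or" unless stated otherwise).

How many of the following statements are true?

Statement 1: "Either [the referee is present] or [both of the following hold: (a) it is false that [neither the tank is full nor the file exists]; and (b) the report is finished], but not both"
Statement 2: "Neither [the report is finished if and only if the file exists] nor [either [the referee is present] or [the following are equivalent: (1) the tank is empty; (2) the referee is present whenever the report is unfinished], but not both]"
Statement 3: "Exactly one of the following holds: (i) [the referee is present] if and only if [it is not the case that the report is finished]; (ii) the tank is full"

1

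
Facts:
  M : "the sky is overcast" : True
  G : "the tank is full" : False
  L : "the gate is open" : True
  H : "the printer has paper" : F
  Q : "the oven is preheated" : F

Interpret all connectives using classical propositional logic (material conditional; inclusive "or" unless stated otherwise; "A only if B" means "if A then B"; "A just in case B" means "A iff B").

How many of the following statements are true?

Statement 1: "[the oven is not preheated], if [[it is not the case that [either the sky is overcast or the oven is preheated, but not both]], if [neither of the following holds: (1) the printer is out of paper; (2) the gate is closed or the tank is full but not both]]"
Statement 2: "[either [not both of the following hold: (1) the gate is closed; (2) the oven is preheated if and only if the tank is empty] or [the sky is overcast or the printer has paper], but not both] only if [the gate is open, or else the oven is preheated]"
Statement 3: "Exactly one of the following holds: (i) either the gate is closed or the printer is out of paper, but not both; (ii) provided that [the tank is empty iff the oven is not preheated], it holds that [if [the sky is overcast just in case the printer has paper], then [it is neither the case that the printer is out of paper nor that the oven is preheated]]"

2

Statement 1: Parsed as ((~H nor (~L xor G)) -> ~(M xor Q)) -> ~Q

~H = ~F = T
~L = ~T = F
~L xor G = F xor F = F
~H nor (~L xor G) = T nor F = F
M xor Q = T xor F = T
~(M xor Q) = ~T = F
(~H nor (~L xor G)) -> ~(M xor Q) = F -> F = T
~Q = ~F = T
((~H nor (~L xor G)) -> ~(M xor Q)) -> ~Q = T -> T = T
So Statement 1 is true.

Statement 2: Parsed as ((~L nand (Q <-> ~G)) xor (M | H)) -> (L | Q)

~L = ~T = F
~G = ~F = T
Q <-> ~G = F <-> T = F
~L nand (Q <-> ~G) = F nand F = T
M | H = T | F = T
(~L nand (Q <-> ~G)) xor (M | H) = T xor T = F
L | Q = T | F = T
((~L nand (Q <-> ~G)) xor (M | H)) -> (L | Q) = F -> T = T
Thus Statement 2 is true.

Statement 3: Formalization: (~L xor ~H) xor ((~G <-> ~Q) -> ((M <-> H) -> (~H nor Q)))

~L = ~T = F
~H = ~F = T
~L xor ~H = F xor T = T
~G = ~F = T
~Q = ~F = T
~G <-> ~Q = T <-> T = T
M <-> H = T <-> F = F
~H = ~F = T
~H nor Q = T nor F = F
(M <-> H) -> (~H nor Q) = F -> F = T
(~G <-> ~Q) -> ((M <-> H) -> (~H nor Q)) = T -> T = T
(~L xor ~H) xor ((~G <-> ~Q) -> ((M <-> H) -> (~H nor Q))) = T xor T = F
Thus Statement 3 is false.

True statements: 2 (Statement 1, Statement 2).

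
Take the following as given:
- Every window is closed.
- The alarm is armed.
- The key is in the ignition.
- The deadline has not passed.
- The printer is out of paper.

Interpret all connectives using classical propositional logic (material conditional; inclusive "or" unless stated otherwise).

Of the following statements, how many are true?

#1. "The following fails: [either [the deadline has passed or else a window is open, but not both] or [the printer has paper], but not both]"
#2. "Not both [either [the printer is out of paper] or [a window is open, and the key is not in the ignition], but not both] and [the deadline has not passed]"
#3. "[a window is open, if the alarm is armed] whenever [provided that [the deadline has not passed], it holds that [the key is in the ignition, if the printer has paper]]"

Let S = "the deadline has passed" (F), P = "a window is open" (F), U = "the printer has paper" (F), R = "the key is in the ignition" (T), Q = "the alarm is armed" (T).

#1: In symbols: ~((S xor P) xor U)

S xor P = F xor F = F
(S xor P) xor U = F xor F = F
~((S xor P) xor U) = ~F = T
Thus #1 is true.

#2: In symbols: (~U xor (P & ~R)) nand ~S

~U = ~F = T
~R = ~T = F
P & ~R = F & F = F
~U xor (P & ~R) = T xor F = T
~S = ~F = T
(~U xor (P & ~R)) nand ~S = T nand T = F
Thus #2 is false.

#3: Formalization: (~S -> (U -> R)) -> (Q -> P)

~S = ~F = T
U -> R = F -> T = T
~S -> (U -> R) = T -> T = T
Q -> P = T -> F = F
(~S -> (U -> R)) -> (Q -> P) = T -> F = F
Hence #3 is false.

Count: 1.

1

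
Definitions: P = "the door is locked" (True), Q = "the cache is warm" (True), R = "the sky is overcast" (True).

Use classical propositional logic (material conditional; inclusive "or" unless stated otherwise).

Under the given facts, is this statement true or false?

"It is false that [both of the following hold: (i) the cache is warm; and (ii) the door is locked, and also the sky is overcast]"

Parsed as ~(Q & (P & R))

P & R = T & T = T
Q & (P & R) = T & T = T
~(Q & (P & R)) = ~T = F

false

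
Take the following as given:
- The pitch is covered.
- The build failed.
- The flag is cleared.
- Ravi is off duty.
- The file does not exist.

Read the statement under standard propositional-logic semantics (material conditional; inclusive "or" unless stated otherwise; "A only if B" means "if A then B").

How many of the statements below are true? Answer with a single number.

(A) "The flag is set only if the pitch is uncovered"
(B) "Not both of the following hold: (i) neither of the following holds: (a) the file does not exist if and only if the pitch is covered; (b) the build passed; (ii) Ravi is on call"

Let R = "the flag is set" (F), P = "the pitch is covered" (T), U = "the file exists" (F), Q = "the build passed" (F), S = "Ravi is on call" (F).

(A): Parsed as R → ¬P

¬P = ¬T = F
R → ¬P = F → F = T
So (A) is true.

(B): This is ((¬U ↔ P) ↓ Q) ↑ S.

¬U = ¬F = T
¬U ↔ P = T ↔ T = T
(¬U ↔ P) ↓ Q = T ↓ F = F
((¬U ↔ P) ↓ Q) ↑ S = F ↑ F = T
So (B) is true.

Count: 2.

2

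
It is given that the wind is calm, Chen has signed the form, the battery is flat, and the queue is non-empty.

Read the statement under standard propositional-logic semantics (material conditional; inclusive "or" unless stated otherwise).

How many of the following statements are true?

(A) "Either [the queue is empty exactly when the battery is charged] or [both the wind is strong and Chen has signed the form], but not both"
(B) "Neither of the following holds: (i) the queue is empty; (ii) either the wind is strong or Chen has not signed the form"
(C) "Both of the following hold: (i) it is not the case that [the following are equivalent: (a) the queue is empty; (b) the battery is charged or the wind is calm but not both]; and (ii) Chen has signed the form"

Let S = "the queue is empty" (F), R = "the battery is charged" (F), P = "the wind is strong" (F), Q = "Chen has signed the form" (T).

(A): Formalization: (S ↔ R) ⊕ (P ∧ Q)

S ↔ R = F ↔ F = T
P ∧ Q = F ∧ T = F
(S ↔ R) ⊕ (P ∧ Q) = T ⊕ F = T
Thus (A) is true.

(B): Parsed as S ↓ (P ∨ ¬Q)

¬Q = ¬T = F
P ∨ ¬Q = F ∨ F = F
S ↓ (P ∨ ¬Q) = F ↓ F = T
Hence (B) is true.

(C): Formalization: ¬(S ↔ (R ⊕ ¬P)) ∧ Q

¬P = ¬F = T
R ⊕ ¬P = F ⊕ T = T
S ↔ (R ⊕ ¬P) = F ↔ T = F
¬(S ↔ (R ⊕ ¬P)) = ¬F = T
¬(S ↔ (R ⊕ ¬P)) ∧ Q = T ∧ T = T
Hence (C) is true.

Count: 3.

3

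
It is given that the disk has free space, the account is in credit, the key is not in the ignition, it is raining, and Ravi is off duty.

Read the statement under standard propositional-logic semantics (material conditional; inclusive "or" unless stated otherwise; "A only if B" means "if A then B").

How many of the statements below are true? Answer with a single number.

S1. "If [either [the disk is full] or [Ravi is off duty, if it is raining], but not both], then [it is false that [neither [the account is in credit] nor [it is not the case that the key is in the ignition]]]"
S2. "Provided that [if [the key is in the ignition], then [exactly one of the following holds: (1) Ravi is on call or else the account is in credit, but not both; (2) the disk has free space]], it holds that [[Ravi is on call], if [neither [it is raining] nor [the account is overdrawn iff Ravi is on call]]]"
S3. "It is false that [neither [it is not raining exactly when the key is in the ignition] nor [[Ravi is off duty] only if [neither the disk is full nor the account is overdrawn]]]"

3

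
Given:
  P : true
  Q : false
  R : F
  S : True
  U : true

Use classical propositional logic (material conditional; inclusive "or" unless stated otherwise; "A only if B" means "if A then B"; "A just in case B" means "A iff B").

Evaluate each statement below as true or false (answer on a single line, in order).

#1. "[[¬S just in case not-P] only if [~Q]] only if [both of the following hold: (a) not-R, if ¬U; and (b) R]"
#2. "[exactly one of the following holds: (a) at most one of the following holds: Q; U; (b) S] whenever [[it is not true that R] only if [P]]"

#1: This is ((not S iff not P) -> not Q) -> ((not U -> not R) and R).

not S = not True = False
not P = not True = False
not S iff not P = False iff False = True
not Q = not False = True
(not S iff not P) -> not Q = True -> True = True
not U = not True = False
not R = not False = True
not U -> not R = False -> True = True
(not U -> not R) and R = True and False = False
((not S iff not P) -> not Q) -> ((not U -> not R) and R) = True -> False = False
So #1 is false.

#2: Parsed as (not R -> P) -> ((Q nand U) xor S)

not R = not False = True
not R -> P = True -> True = True
Q nand U = False nand True = True
(Q nand U) xor S = True xor True = False
(not R -> P) -> ((Q nand U) xor S) = True -> False = False
Hence #2 is false.

#1 false / #2 false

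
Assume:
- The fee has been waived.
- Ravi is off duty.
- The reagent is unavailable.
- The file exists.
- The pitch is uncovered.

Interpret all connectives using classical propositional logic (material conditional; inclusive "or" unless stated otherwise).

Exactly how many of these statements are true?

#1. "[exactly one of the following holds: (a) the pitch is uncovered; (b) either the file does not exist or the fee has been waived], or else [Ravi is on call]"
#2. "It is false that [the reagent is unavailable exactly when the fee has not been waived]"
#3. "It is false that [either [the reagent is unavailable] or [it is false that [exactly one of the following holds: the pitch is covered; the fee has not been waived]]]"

Let H = "the pitch is covered" (False), K = "the file exists" (True), D = "the fee has been waived" (True), R = "Ravi is on call" (False), V = "the reagent is available" (False).

#1: Formalization: (not H xor (not K or D)) or R

not H = not False = True
not K = not True = False
not K or D = False or True = True
not H xor (not K or D) = True xor True = False
(not H xor (not K or D)) or R = False or False = False
Thus #1 is false.

#2: Formalization: not (not V iff not D)

not V = not False = True
not D = not True = False
not V iff not D = True iff False = False
not (not V iff not D) = not False = True
So #2 is true.

#3: This is not (not V or not (H xor not D)).

not V = not False = True
not D = not True = False
H xor not D = False xor False = False
not (H xor not D) = not False = True
not V or not (H xor not D) = True or True = True
not (not V or not (H xor not D)) = not True = False
So #3 is false.

1 of the 3 statements is true (#2).

1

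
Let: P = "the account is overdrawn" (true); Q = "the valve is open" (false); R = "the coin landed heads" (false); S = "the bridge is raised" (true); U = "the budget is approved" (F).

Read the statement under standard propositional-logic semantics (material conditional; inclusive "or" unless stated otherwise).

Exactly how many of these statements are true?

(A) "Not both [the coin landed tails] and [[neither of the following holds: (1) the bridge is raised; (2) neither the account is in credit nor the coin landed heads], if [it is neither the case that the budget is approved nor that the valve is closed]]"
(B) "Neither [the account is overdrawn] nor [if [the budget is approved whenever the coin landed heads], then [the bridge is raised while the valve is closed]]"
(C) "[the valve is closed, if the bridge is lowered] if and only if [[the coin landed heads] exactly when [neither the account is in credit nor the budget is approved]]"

0

(A): This is ~R nand ((U nor ~Q) -> (S nor (~P nor R))).

~R = ~F = T
~Q = ~F = T
U nor ~Q = F nor T = F
~P = ~T = F
~P nor R = F nor F = T
S nor (~P nor R) = T nor T = F
(U nor ~Q) -> (S nor (~P nor R)) = F -> F = T
~R nand ((U nor ~Q) -> (S nor (~P nor R))) = T nand T = F
Thus (A) is false.

(B): This is P nor ((R -> U) -> (S & ~Q)).

R -> U = F -> F = T
~Q = ~F = T
S & ~Q = T & T = T
(R -> U) -> (S & ~Q) = T -> T = T
P nor ((R -> U) -> (S & ~Q)) = T nor T = F
Hence (B) is false.

(C): Parsed as (~S -> ~Q) <-> (R <-> (~P nor U))

~S = ~T = F
~Q = ~F = T
~S -> ~Q = F -> T = T
~P = ~T = F
~P nor U = F nor F = T
R <-> (~P nor U) = F <-> T = F
(~S -> ~Q) <-> (R <-> (~P nor U)) = T <-> F = F
Hence (C) is false.

Count: 0.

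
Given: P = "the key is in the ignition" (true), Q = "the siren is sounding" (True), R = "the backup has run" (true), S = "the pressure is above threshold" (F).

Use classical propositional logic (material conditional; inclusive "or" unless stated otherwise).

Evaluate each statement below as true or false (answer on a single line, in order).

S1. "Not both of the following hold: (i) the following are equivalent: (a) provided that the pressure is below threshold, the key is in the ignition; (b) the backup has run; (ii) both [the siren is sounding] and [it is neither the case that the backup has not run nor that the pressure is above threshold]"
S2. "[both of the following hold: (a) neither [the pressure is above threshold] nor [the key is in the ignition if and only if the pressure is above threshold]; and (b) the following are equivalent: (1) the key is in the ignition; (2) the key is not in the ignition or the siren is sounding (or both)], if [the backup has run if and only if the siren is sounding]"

S1 false / S2 true

S1: Formalization: ((¬S → P) ↔ R) ↑ (Q ∧ (¬R ↓ S))

¬S = ¬F = T
¬S → P = T → T = T
(¬S → P) ↔ R = T ↔ T = T
¬R = ¬T = F
¬R ↓ S = F ↓ F = T
Q ∧ (¬R ↓ S) = T ∧ T = T
((¬S → P) ↔ R) ↑ (Q ∧ (¬R ↓ S)) = T ↑ T = F
So S1 is false.

S2: This is (R ↔ Q) → ((S ↓ (P ↔ S)) ∧ (P ↔ (¬P ∨ Q))).

R ↔ Q = T ↔ T = T
P ↔ S = T ↔ F = F
S ↓ (P ↔ S) = F ↓ F = T
¬P = ¬T = F
¬P ∨ Q = F ∨ T = T
P ↔ (¬P ∨ Q) = T ↔ T = T
(S ↓ (P ↔ S)) ∧ (P ↔ (¬P ∨ Q)) = T ∧ T = T
(R ↔ Q) → ((S ↓ (P ↔ S)) ∧ (P ↔ (¬P ∨ Q))) = T → T = T
Hence S2 is true.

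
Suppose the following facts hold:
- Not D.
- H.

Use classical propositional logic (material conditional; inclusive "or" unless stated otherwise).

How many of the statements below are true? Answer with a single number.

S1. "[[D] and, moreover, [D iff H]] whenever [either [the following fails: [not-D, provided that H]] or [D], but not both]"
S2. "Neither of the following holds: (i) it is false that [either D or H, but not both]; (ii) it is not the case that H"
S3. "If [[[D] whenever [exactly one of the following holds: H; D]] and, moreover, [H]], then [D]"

S1: Formalization: (¬(H → ¬D) ⊕ D) → (D ∧ (D ↔ H))

¬D = ¬F = T
H → ¬D = T → T = T
¬(H → ¬D) = ¬T = F
¬(H → ¬D) ⊕ D = F ⊕ F = F
D ↔ H = F ↔ T = F
D ∧ (D ↔ H) = F ∧ F = F
(¬(H → ¬D) ⊕ D) → (D ∧ (D ↔ H)) = F → F = T
Hence S1 is true.

S2: In symbols: ¬(D ⊕ H) ↓ ¬H

D ⊕ H = F ⊕ T = T
¬(D ⊕ H) = ¬T = F
¬H = ¬T = F
¬(D ⊕ H) ↓ ¬H = F ↓ F = T
Hence S2 is true.

S3: Formalization: (((H ⊕ D) → D) ∧ H) → D

H ⊕ D = T ⊕ F = T
(H ⊕ D) → D = T → F = F
((H ⊕ D) → D) ∧ H = F ∧ T = F
(((H ⊕ D) → D) ∧ H) → D = F → F = T
So S3 is true.

Count: 3.

3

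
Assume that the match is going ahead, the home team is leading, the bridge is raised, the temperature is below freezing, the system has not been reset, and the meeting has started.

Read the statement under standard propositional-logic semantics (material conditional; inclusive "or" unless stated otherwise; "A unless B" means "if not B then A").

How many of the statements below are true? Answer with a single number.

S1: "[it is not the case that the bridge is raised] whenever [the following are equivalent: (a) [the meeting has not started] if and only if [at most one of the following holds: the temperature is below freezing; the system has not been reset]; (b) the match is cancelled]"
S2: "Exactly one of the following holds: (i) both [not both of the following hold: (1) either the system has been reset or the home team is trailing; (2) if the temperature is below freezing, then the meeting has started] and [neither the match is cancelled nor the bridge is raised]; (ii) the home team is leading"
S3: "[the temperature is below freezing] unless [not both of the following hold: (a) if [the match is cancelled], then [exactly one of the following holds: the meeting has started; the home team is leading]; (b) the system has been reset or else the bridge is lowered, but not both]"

3

Let H = "the meeting has started" (T), M = "the temperature is below freezing" (T), D = "the system has been reset" (F), L = "the match is cancelled" (F), W = "the bridge is raised" (T), V = "the home team is leading" (T).

S1: This is ((~H <-> (M nand ~D)) <-> L) -> ~W.

~H = ~T = F
~D = ~F = T
M nand ~D = T nand T = F
~H <-> (M nand ~D) = F <-> F = T
(~H <-> (M nand ~D)) <-> L = T <-> F = F
~W = ~T = F
((~H <-> (M nand ~D)) <-> L) -> ~W = F -> F = T
Thus S1 is true.

S2: Formalization: (((D | ~V) nand (M -> H)) & (L nor W)) xor V

~V = ~T = F
D | ~V = F | F = F
M -> H = T -> T = T
(D | ~V) nand (M -> H) = F nand T = T
L nor W = F nor T = F
((D | ~V) nand (M -> H)) & (L nor W) = T & F = F
(((D | ~V) nand (M -> H)) & (L nor W)) xor V = F xor T = T
Hence S2 is true.

S3: Formalization: M | ((L -> (H xor V)) nand (D xor ~W))

H xor V = T xor T = F
L -> (H xor V) = F -> F = T
~W = ~T = F
D xor ~W = F xor F = F
(L -> (H xor V)) nand (D xor ~W) = T nand F = T
M | ((L -> (H xor V)) nand (D xor ~W)) = T | T = T
Thus S3 is true.

Count: 3.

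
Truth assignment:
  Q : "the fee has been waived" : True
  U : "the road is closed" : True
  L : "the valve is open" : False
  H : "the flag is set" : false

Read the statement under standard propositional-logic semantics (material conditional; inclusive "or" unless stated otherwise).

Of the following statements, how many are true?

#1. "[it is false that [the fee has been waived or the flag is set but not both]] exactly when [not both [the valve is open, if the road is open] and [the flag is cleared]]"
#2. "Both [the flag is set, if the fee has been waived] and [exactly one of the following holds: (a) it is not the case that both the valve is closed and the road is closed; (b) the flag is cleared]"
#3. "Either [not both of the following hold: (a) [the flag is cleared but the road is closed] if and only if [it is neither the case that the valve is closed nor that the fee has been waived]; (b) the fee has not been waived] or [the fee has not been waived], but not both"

2

#1: Parsed as not (Q xor H) iff ((not U -> L) nand not H)

Q xor H = True xor False = True
not (Q xor H) = not True = False
not U = not True = False
not U -> L = False -> False = True
not H = not False = True
(not U -> L) nand not H = True nand True = False
not (Q xor H) iff ((not U -> L) nand not H) = False iff False = True
So #1 is true.

#2: In symbols: (Q -> H) and ((not L nand U) xor not H)

Q -> H = True -> False = False
not L = not False = True
not L nand U = True nand True = False
not H = not False = True
(not L nand U) xor not H = False xor True = True
(Q -> H) and ((not L nand U) xor not H) = False and True = False
Thus #2 is false.

#3: Formalization: (((not H and U) iff (not L nor Q)) nand not Q) xor not Q

not H = not False = True
not H and U = True and True = True
not L = not False = True
not L nor Q = True nor True = False
(not H and U) iff (not L nor Q) = True iff False = False
not Q = not True = False
((not H and U) iff (not L nor Q)) nand not Q = False nand False = True
not Q = not True = False
(((not H and U) iff (not L nor Q)) nand not Q) xor not Q = True xor False = True
So #3 is true.

True statements: 2 (#1, #3).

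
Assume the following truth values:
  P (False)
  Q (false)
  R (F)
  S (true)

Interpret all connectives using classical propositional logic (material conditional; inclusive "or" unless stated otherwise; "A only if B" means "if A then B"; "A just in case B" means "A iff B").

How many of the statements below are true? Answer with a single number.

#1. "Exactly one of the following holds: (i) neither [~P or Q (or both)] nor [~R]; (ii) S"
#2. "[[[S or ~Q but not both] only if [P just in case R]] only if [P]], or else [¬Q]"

2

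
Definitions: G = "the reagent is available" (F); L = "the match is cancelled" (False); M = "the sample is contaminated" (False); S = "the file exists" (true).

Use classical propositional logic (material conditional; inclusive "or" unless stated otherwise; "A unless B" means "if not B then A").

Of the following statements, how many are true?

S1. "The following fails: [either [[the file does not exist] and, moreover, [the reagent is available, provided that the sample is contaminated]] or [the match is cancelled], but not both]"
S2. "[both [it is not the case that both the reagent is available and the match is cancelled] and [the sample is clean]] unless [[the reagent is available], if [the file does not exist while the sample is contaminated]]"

2

S1: In symbols: ¬((¬S ∧ (M → G)) ⊕ L)

¬S = ¬T = F
M → G = F → F = T
¬S ∧ (M → G) = F ∧ T = F
(¬S ∧ (M → G)) ⊕ L = F ⊕ F = F
¬((¬S ∧ (M → G)) ⊕ L) = ¬F = T
Thus S1 is true.

S2: Formalization: ((G ↑ L) ∧ ¬M) ∨ ((¬S ∧ M) → G)

G ↑ L = F ↑ F = T
¬M = ¬F = T
(G ↑ L) ∧ ¬M = T ∧ T = T
¬S = ¬T = F
¬S ∧ M = F ∧ F = F
(¬S ∧ M) → G = F → F = T
((G ↑ L) ∧ ¬M) ∨ ((¬S ∧ M) → G) = T ∨ T = T
Hence S2 is true.

Count: 2.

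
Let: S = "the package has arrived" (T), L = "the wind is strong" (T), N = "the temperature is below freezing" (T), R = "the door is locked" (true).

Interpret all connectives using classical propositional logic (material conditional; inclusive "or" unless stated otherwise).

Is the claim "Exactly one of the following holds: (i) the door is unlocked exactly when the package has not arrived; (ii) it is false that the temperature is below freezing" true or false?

In symbols: (¬R ↔ ¬S) ⊕ ¬N

¬R = ¬T = F
¬S = ¬T = F
¬R ↔ ¬S = F ↔ F = T
¬N = ¬T = F
(¬R ↔ ¬S) ⊕ ¬N = T ⊕ F = T

True.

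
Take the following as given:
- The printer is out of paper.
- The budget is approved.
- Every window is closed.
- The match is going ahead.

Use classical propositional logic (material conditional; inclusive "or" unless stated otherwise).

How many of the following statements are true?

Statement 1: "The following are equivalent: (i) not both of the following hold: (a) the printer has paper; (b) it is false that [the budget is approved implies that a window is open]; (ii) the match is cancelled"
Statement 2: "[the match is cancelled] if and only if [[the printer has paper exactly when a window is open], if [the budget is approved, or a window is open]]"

Let L = "the printer has paper" (F), G = "the budget is approved" (T), H = "a window is open" (F), D = "the match is cancelled" (F).

Statement 1: Formalization: (L nand ~(G -> H)) <-> D

G -> H = T -> F = F
~(G -> H) = ~F = T
L nand ~(G -> H) = F nand T = T
(L nand ~(G -> H)) <-> D = T <-> F = F
Hence Statement 1 is false.

Statement 2: Parsed as D <-> ((G | H) -> (L <-> H))

G | H = T | F = T
L <-> H = F <-> F = T
(G | H) -> (L <-> H) = T -> T = T
D <-> ((G | H) -> (L <-> H)) = F <-> T = F
So Statement 2 is false.

True statements: 0 (none).

0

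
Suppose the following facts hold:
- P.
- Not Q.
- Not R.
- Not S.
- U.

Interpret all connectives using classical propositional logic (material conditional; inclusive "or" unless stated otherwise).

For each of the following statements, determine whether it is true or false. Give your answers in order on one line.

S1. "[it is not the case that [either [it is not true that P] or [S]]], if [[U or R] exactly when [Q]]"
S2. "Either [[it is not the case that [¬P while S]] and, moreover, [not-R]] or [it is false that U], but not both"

S1 True / S2 True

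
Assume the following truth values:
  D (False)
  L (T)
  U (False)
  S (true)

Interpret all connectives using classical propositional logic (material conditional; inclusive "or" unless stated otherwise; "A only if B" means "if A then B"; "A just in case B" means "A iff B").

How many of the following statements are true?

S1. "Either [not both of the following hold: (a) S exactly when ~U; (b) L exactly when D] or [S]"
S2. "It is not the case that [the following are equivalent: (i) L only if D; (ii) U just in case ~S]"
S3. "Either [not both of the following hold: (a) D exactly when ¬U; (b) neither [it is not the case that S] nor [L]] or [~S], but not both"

3

S1: Formalization: ((S iff not U) nand (L iff D)) or S

not U = not False = True
S iff not U = True iff True = True
L iff D = True iff False = False
(S iff not U) nand (L iff D) = True nand False = True
((S iff not U) nand (L iff D)) or S = True or True = True
So S1 is true.

S2: In symbols: not ((L -> D) iff (U iff not S))

L -> D = True -> False = False
not S = not True = False
U iff not S = False iff False = True
(L -> D) iff (U iff not S) = False iff True = False
not ((L -> D) iff (U iff not S)) = not False = True
Hence S2 is true.

S3: This is ((D iff not U) nand (not S nor L)) xor not S.

not U = not False = True
D iff not U = False iff True = False
not S = not True = False
not S nor L = False nor True = False
(D iff not U) nand (not S nor L) = False nand False = True
not S = not True = False
((D iff not U) nand (not S nor L)) xor not S = True xor False = True
Hence S3 is true.

Count: 3.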